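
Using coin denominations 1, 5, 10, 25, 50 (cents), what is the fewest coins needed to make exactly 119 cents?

Greedy: take as many of the largest coin as possible, then repeat with the remainder.
119 = 2×50 + 1×10 + 1×5 + 4×1
Total coins = 2 + 1 + 1 + 4 = 8

8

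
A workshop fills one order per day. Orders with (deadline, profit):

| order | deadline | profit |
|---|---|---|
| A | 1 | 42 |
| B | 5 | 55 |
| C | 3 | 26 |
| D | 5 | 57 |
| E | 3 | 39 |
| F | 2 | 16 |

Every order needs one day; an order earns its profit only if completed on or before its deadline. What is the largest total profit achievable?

219

Take jobs in profit order; each goes to the latest open slot no later than its deadline.
By profit: D(d5,57), B(d5,55), A(d1,42), E(d3,39), C(d3,26), F(d2,16)
D→slot 5; B→slot 4; A→slot 1; E→slot 3; C→slot 2; F skipped.
Profit = 42 + 26 + 39 + 55 + 57 = 219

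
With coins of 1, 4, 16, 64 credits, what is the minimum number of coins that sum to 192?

3

192 − 3×64→0
Total coins = 3 = 3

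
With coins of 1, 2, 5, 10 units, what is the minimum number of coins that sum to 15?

15 = 1×10 + 1×5
Total coins = 1 + 1 = 2

2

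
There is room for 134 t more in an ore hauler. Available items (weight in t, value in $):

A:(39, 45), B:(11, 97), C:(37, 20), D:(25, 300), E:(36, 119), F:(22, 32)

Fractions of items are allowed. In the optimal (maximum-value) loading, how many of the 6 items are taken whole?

5

Sort by value per unit weight and fill in that order.
Ratios (sorted): D 12.00, B 8.82, E 3.31, F 1.45, A 1.15, C 0.54
take D (25 @ 300); take B (11 @ 97); take E (36 @ 119); take F (22 @ 32); take A (39 @ 45); take 1/37 of C → 0.54. Capacity used 134/134.
5 item(s) taken whole; one partial (take 1/37 of C).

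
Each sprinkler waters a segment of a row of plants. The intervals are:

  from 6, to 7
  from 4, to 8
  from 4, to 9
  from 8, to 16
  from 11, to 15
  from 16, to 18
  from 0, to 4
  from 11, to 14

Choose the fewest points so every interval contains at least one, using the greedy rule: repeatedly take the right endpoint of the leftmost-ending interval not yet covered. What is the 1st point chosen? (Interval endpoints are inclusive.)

Sorted: [0,4] [6,7] [4,8] [4,9] [11,14] [11,15] [8,16] [16,18]
{[0,4]} hit by 4; {[6,7],[4,8],[4,9]} hit by 7; {[11,14],[11,15],[8,16]} hit by 14; {[16,18]} hit by 18.
Points: 4, 7, 14, 18 (4 total).

4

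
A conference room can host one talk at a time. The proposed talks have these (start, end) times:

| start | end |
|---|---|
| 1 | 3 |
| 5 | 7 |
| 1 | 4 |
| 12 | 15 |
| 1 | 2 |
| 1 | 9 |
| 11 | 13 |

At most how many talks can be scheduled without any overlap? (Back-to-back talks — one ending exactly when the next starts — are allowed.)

Sort by end time and greedily take each interval whose start is ≥ the last chosen end.
By end time: (1,2), (1,3), (1,4), (5,7), (1,9), (11,13), (12,15).
Pick (1,2); next start ≥ 2 → (5,7); next start ≥ 7 → (11,13).
Selected 3 talks.

3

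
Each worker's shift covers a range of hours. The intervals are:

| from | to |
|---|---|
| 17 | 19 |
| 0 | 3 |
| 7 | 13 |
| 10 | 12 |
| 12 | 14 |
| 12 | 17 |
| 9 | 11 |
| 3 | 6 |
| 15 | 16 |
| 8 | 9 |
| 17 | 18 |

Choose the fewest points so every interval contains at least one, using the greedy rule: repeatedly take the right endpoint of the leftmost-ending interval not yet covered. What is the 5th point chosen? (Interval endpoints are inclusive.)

By right end: [0,3]  [3,6]  [8,9]  [9,11]  [10,12]  [7,13]  [12,14]  [15,16]  [12,17]  [17,18]  [17,19]
[0,3] uncovered → point at 3; [8,9] uncovered → point at 9; [10,12] uncovered → point at 12; [15,16] uncovered → point at 16; [17,18] uncovered → point at 18.
Points: 3, 9, 12, 16, 18 (5 total).

18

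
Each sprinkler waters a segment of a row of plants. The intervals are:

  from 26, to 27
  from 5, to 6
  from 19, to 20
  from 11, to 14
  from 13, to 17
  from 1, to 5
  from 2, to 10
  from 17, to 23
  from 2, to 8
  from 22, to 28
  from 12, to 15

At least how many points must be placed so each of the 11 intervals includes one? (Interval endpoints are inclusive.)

4

Sorted: [1,5] [5,6] [2,8] [2,10] [11,14] [12,15] [13,17] [19,20] [17,23] [26,27] [22,28]
{[1,5],[5,6],[2,8],[2,10]} hit by 5; {[11,14],[12,15],[13,17]} hit by 14; {[19,20],[17,23]} hit by 20; {[26,27],[22,28]} hit by 27.
Points: 5, 14, 20, 27 (4 total).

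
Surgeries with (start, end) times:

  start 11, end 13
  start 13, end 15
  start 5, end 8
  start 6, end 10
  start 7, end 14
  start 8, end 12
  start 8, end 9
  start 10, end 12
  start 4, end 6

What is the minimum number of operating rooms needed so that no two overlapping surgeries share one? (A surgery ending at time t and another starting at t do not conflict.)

Events (time:±→running): 4:+→1 5:+→2 6:-→1 6:+→2 7:+→3 8:-→2 8:+→3 8:+→4 … peak 4.

4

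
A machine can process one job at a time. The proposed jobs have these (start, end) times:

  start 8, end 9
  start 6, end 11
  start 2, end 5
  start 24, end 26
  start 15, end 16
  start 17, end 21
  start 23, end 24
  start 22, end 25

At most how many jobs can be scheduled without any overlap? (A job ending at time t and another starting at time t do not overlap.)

Order by finish time; keep every interval that doesn't clash with the previous kept one.
Sorted by end: (2,5)  (8,9)  (6,11)  (15,16)  (17,21)  (23,24)  (22,25)  (24,26)
take (2,5); take (8,9); take (15,16); take (17,21); take (23,24); skip (22,25); take (24,26).
Selected 6 jobs.

6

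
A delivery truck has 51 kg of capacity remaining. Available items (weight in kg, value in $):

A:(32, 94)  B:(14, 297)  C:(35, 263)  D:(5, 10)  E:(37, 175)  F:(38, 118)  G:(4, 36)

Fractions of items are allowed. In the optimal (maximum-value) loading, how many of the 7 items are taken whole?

Greedy by value/weight ratio, highest first.
Order: B (297/14=21.21) > G (36/4=9.00) > C (263/35=7.51) > E (175/37=4.73) > F (118/38=3.11) > A (94/32=2.94) > D (10/5=2.00)
Fill: take B (14 @ 297) → take G (4 @ 36) → take 33/35 of C → 247.97; 51/51 used.
2 item(s) taken whole; one partial (take 33/35 of C).

2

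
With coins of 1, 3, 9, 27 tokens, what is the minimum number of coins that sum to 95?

7

Use the largest denomination that fits, subtract, and repeat.
95 = 3×27 + 1×9 + 1×3 + 2×1
Total coins = 3 + 1 + 1 + 2 = 7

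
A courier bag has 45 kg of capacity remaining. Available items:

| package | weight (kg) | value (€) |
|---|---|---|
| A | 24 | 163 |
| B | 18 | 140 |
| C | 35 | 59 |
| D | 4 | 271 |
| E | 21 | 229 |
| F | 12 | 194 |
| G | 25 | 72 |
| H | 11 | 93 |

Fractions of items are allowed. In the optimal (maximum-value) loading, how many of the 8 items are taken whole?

Greedy by value/weight ratio, highest first.
Order: D (271/4=67.75) > F (194/12=16.17) > E (229/21=10.90) > H (93/11=8.45) > B (140/18=7.78) > A (163/24=6.79) > G (72/25=2.88) > C (59/35=1.69)
Fill: take D (4 @ 271) → take F (12 @ 194) → take E (21 @ 229) → take 8/11 of H → 67.64; 45/45 used.
3 item(s) taken whole; one partial (take 8/11 of H).

3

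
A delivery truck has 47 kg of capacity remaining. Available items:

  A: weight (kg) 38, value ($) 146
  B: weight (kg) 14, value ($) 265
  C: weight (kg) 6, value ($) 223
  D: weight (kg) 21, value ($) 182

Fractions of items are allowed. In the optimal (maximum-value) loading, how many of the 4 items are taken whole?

3

Ratios (sorted): C 37.17, B 18.93, D 8.67, A 3.84
take C (6 @ 223); take B (14 @ 265); take D (21 @ 182); take 6/38 of A → 23.05. Capacity used 47/47.
3 item(s) taken whole; one partial (take 6/38 of A).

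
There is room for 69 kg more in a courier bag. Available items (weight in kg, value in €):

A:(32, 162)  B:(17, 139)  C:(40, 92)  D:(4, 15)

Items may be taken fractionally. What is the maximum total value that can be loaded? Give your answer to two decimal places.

Sort by value per unit weight and fill in that order.
Order: B (139/17=8.18) > A (162/32=5.06) > D (15/4=3.75) > C (92/40=2.30)
Fill: take B (17 @ 139) → take A (32 @ 162) → take D (4 @ 15) → take 16/40 of C → 36.80; 69/69 used.
Total value = 352.80

352.80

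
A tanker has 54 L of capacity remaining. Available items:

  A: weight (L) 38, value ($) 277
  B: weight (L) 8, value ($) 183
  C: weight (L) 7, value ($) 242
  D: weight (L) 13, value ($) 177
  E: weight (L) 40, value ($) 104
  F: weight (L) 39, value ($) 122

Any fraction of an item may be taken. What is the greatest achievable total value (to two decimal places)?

Ratios (sorted): C 34.57, B 22.88, D 13.62, A 7.29, F 3.13, E 2.60
take C (7 @ 242); take B (8 @ 183); take D (13 @ 177); take 26/38 of A → 189.53. Capacity used 54/54.
Total value = 791.53

791.53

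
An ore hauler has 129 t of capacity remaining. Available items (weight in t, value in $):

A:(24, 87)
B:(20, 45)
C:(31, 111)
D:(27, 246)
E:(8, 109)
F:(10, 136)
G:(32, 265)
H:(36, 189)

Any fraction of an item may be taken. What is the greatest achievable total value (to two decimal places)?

1003.00

Ratios (sorted): E 13.62, F 13.60, D 9.11, G 8.28, H 5.25, A 3.62, C 3.58, B 2.25
take E (8 @ 109); take F (10 @ 136); take D (27 @ 246); take G (32 @ 265); take H (36 @ 189); take 16/24 of A → 58.00. Capacity used 129/129.
Total value = 1003.00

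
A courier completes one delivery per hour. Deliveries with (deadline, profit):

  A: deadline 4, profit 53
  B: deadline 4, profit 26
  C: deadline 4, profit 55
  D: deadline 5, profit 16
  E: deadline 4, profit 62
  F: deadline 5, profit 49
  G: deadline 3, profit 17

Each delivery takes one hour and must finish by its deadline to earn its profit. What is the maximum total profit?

Take jobs in profit order; each goes to the latest open slot no later than its deadline.
By profit: E(d4,62), C(d4,55), A(d4,53), F(d5,49), B(d4,26), G(d3,17), D(d5,16)
E→slot 4; C→slot 3; A→slot 2; F→slot 5; B→slot 1; G skipped; D skipped.
Profit = 26 + 53 + 55 + 62 + 49 = 245

245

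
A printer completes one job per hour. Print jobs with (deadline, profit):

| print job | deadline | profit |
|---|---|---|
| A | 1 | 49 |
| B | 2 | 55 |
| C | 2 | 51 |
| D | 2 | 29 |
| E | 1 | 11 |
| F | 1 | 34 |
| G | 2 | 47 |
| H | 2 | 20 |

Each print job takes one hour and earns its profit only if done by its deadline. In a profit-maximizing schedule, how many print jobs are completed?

By profit: B(d2,55), C(d2,51), A(d1,49), G(d2,47), F(d1,34), D(d2,29), H(d2,20), E(d1,11)
B→slot 2; C→slot 1; A skipped; G skipped; F skipped; D skipped; H skipped; E skipped.
2 of 8 scheduled.

2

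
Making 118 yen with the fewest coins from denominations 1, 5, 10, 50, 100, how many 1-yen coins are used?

3

Greedy: take as many of the largest coin as possible, then repeat with the remainder.
118 − 1×100→18 − 1×10→8 − 1×5→3 − 3×1→0
Count of 1: 3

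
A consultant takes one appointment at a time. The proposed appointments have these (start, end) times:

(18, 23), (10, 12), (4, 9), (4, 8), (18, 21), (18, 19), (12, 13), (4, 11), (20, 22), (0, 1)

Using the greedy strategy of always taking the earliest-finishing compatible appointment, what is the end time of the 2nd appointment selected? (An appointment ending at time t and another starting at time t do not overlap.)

Sort by end time and greedily take each interval whose start is ≥ the last chosen end.
By end time: (0,1), (4,8), (4,9), (4,11), (10,12), (12,13), (18,19), (18,21), (20,22), (18,23).
Pick (0,1); next start ≥ 1 → (4,8); next start ≥ 8 → (10,12); next start ≥ 12 → (12,13); next start ≥ 13 → (18,19); next start ≥ 19 → (20,22).
Selected: (0,1) (4,8) (10,12) (12,13) (18,19) (20,22)

8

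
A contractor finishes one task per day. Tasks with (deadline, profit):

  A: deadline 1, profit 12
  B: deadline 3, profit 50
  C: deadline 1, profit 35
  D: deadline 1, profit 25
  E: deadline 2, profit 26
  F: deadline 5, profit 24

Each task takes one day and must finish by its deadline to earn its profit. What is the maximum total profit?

135

Profit order: B=50 C=35 E=26 D=25 F=24 A=12
Assign: B→slot 3, C→slot 1, E→slot 2, D skipped, F→slot 5, A skipped.
Slots: [1:C] [2:E] [3:B] [5:F]
Profit = 35 + 26 + 50 + 24 = 135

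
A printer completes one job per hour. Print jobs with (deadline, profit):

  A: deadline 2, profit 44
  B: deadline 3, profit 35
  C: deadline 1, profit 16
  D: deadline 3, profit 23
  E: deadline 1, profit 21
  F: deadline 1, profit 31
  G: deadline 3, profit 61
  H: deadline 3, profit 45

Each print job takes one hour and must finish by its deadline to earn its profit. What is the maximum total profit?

Take jobs in profit order; each goes to the latest open slot no later than its deadline.
By profit: G(d3,61), H(d3,45), A(d2,44), B(d3,35), F(d1,31), D(d3,23), E(d1,21), C(d1,16)
G→slot 3; H→slot 2; A→slot 1; B skipped; F skipped; D skipped; E skipped; C skipped.
Profit = 44 + 45 + 61 = 150

150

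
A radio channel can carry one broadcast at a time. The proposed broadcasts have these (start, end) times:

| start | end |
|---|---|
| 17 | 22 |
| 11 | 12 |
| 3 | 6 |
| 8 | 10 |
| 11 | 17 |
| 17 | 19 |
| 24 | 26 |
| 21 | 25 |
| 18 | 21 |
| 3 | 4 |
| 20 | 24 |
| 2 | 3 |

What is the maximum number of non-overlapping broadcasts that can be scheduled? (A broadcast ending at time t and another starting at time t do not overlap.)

Order by finish time; keep every interval that doesn't clash with the previous kept one.
Sorted by end: (2,3)  (3,4)  (3,6)  (8,10)  (11,12)  (11,17)  (17,19)  (18,21)  (17,22)  (20,24)  (21,25)  (24,26)
take (2,3); take (3,4); skip (3,6); take (8,10); take (11,12); take (17,19); skip (18,21); take (20,24); take (24,26).
Selected 7 broadcasts.

7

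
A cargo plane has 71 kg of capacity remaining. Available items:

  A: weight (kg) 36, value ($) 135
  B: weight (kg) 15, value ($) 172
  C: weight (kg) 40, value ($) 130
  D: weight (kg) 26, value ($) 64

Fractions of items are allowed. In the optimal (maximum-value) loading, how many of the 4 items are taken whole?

Ratios (sorted): B 11.47, A 3.75, C 3.25, D 2.46
take B (15 @ 172); take A (36 @ 135); take 20/40 of C → 65.00. Capacity used 71/71.
2 item(s) taken whole; one partial (take 20/40 of C).

2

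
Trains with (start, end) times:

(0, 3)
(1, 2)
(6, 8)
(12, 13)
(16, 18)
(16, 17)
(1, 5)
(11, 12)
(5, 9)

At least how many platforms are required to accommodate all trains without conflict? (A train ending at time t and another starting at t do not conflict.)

starts: [0, 1, 1, 5, 6, 11, 12, 16, 16]
ends:   [2, 3, 5, 8, 9, 12, 13, 17, 18]
s0→1 s1→2 s1→3  — peak 3.

3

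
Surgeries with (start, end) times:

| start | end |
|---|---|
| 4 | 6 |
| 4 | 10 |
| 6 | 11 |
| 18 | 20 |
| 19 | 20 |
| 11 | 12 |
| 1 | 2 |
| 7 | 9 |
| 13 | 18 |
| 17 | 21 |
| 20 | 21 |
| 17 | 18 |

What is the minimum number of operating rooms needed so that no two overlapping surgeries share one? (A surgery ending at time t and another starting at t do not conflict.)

3

Events (time:±→running): 1:+→1 2:-→0 4:+→1 4:+→2 6:-→1 6:+→2 7:+→3 … peak 3.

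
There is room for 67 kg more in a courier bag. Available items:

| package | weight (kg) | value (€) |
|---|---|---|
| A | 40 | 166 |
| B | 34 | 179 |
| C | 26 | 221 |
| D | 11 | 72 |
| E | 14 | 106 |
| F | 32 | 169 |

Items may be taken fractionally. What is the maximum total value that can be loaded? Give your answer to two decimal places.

483.50

Greedy by value/weight ratio, highest first.
Order: C (221/26=8.50) > E (106/14=7.57) > D (72/11=6.55) > F (169/32=5.28) > B (179/34=5.26) > A (166/40=4.15)
Fill: take C (26 @ 221) → take E (14 @ 106) → take D (11 @ 72) → take 16/32 of F → 84.50; 67/67 used.
Total value = 483.50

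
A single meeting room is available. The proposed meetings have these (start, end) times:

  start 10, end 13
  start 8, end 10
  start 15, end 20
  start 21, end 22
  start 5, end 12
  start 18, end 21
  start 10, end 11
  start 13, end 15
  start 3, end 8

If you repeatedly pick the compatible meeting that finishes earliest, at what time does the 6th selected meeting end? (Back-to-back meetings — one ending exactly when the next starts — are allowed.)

22

By end time: (3,8), (8,10), (10,11), (5,12), (10,13), (13,15), (15,20), (18,21), (21,22).
Pick (3,8); next start ≥ 8 → (8,10); next start ≥ 10 → (10,11); next start ≥ 11 → (13,15); next start ≥ 15 → (15,20); next start ≥ 20 → (21,22).
Selected: (3,8) (8,10) (10,11) (13,15) (15,20) (21,22)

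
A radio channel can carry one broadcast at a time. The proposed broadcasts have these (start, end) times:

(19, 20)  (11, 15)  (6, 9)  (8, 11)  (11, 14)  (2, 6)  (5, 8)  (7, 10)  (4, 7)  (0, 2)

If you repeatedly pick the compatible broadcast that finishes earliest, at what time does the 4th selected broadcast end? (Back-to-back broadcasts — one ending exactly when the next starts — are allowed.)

Greedy by earliest finish: after sorting by end time, pick each interval compatible with the last pick.
By end time: (0,2), (2,6), (4,7), (5,8), (6,9), (7,10), (8,11), (11,14), (11,15), (19,20).
Pick (0,2); next start ≥ 2 → (2,6); next start ≥ 6 → (6,9); next start ≥ 9 → (11,14); next start ≥ 14 → (19,20).
Selected: (0,2) (2,6) (6,9) (11,14) (19,20)

14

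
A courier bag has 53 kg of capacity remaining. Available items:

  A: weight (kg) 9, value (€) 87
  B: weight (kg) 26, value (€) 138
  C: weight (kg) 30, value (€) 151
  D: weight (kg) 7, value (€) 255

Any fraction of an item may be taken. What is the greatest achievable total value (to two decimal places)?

Greedy by value/weight ratio, highest first.
Ratios (sorted): D 36.43, A 9.67, B 5.31, C 5.03
take D (7 @ 255); take A (9 @ 87); take B (26 @ 138); take 11/30 of C → 55.37. Capacity used 53/53.
Total value = 535.37

535.37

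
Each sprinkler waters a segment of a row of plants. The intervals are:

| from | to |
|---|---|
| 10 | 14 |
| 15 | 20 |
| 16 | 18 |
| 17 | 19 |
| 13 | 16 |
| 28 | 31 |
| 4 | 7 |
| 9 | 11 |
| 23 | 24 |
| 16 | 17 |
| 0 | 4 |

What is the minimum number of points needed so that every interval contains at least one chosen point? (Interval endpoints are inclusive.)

Sort by right endpoint; whenever an interval is uncovered, place a point at its right end.
By right end: [0,4]  [4,7]  [9,11]  [10,14]  [13,16]  [16,17]  [16,18]  [17,19]  [15,20]  [23,24]  [28,31]
[0,4] uncovered → point at 4; [9,11] uncovered → point at 11; [13,16] uncovered → point at 16; [17,19] uncovered → point at 19; [23,24] uncovered → point at 24; [28,31] uncovered → point at 31.
Points: 4, 11, 16, 19, 24, 31 (6 total).

6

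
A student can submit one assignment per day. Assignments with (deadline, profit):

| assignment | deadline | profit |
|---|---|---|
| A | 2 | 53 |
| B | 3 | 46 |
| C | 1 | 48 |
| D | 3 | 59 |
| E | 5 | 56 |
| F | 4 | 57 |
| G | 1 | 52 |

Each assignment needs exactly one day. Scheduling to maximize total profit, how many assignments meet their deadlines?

Take jobs in profit order; each goes to the latest open slot no later than its deadline.
By profit: D(d3,59), F(d4,57), E(d5,56), A(d2,53), G(d1,52), C(d1,48), B(d3,46)
D→slot 3; F→slot 4; E→slot 5; A→slot 2; G→slot 1; C skipped; B skipped.
5 of 7 scheduled.

5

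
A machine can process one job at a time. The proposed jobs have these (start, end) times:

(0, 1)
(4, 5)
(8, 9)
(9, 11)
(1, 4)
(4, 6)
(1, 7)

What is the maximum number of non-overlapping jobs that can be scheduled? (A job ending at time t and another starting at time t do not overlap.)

5

By end time: (0,1), (1,4), (4,5), (4,6), (1,7), (8,9), (9,11).
Pick (0,1); next start ≥ 1 → (1,4); next start ≥ 4 → (4,5); next start ≥ 5 → (8,9); next start ≥ 9 → (9,11).
Selected 5 jobs.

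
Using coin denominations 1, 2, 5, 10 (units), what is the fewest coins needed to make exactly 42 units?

Use the largest denomination that fits, subtract, and repeat.
42 = 4×10 + 1×2
Total coins = 4 + 1 = 5

5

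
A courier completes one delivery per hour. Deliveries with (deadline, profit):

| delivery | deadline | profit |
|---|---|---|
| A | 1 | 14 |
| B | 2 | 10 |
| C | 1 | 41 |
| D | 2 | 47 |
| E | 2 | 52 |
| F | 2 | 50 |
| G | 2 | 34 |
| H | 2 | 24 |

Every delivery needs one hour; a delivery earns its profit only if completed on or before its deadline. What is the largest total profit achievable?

Sort by profit descending; place each in the latest free slot ≤ its deadline.
Profit order: E=52 F=50 D=47 C=41 G=34 H=24 A=14 B=10
Assign: E→slot 2, F→slot 1, D skipped, C skipped, G skipped, H skipped, A skipped, B skipped.
Slots: [1:F] [2:E]
Profit = 50 + 52 = 102

102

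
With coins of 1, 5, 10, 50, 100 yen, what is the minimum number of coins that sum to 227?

227 = 2×100 + 2×10 + 1×5 + 2×1
Total coins = 2 + 2 + 1 + 2 = 7

7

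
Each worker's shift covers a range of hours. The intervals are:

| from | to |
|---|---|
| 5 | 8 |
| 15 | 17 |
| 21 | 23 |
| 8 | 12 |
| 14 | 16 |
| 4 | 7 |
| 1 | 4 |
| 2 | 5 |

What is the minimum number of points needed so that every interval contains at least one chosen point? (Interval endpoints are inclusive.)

By right end: [1,4]  [2,5]  [4,7]  [5,8]  [8,12]  [14,16]  [15,17]  [21,23]
[1,4] uncovered → point at 4; [5,8] uncovered → point at 8; [14,16] uncovered → point at 16; [21,23] uncovered → point at 23.
Points: 4, 8, 16, 23 (4 total).

4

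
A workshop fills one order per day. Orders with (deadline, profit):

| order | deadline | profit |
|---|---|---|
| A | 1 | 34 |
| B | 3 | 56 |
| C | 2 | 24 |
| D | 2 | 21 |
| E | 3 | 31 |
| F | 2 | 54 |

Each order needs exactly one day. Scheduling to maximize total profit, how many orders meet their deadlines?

Take jobs in profit order; each goes to the latest open slot no later than its deadline.
Profit order: B=56 F=54 A=34 E=31 C=24 D=21
Assign: B→slot 3, F→slot 2, A→slot 1, E skipped, C skipped, D skipped.
Slots: [1:A] [2:F] [3:B]
3 of 6 scheduled.

3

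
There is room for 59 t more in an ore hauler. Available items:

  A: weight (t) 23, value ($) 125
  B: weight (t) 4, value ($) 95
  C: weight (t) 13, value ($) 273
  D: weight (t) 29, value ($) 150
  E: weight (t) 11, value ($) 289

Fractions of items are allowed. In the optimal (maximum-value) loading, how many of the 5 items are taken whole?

4

Order: E (289/11=26.27) > B (95/4=23.75) > C (273/13=21.00) > A (125/23=5.43) > D (150/29=5.17)
Fill: take E (11 @ 289) → take B (4 @ 95) → take C (13 @ 273) → take A (23 @ 125) → take 8/29 of D → 41.38; 59/59 used.
4 item(s) taken whole; one partial (take 8/29 of D).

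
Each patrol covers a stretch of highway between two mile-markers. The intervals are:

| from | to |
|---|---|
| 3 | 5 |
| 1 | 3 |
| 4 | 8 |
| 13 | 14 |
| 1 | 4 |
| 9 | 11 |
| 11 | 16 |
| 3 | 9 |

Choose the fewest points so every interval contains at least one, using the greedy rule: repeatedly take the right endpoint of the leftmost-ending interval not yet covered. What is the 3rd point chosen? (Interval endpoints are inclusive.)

Process intervals by earliest right end; each time one isn't hit yet, stab at its right endpoint.
By right end: [1,3]  [1,4]  [3,5]  [4,8]  [3,9]  [9,11]  [13,14]  [11,16]
[1,3] uncovered → point at 3; [4,8] uncovered → point at 8; [9,11] uncovered → point at 11; [13,14] uncovered → point at 14.
Points: 3, 8, 11, 14 (4 total).

11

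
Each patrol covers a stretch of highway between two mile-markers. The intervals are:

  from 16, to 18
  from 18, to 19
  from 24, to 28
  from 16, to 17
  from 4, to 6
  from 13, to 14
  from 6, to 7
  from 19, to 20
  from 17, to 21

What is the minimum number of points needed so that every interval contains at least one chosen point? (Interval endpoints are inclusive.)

5

Process intervals by earliest right end; each time one isn't hit yet, stab at its right endpoint.
Sorted: [4,6] [6,7] [13,14] [16,17] [16,18] [18,19] [19,20] [17,21] [24,28]
{[4,6],[6,7]} hit by 6; {[13,14]} hit by 14; {[16,17],[16,18]} hit by 17; {[18,19],[19,20],[17,21]} hit by 19; {[24,28]} hit by 28.
Points: 6, 14, 17, 19, 28 (5 total).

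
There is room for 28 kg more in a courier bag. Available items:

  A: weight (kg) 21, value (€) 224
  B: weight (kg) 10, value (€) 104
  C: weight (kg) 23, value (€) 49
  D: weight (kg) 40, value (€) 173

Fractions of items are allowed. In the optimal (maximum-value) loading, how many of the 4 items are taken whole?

1

Greedy by value/weight ratio, highest first.
Ratios (sorted): A 10.67, B 10.40, D 4.33, C 2.13
take A (21 @ 224); take 7/10 of B → 72.80. Capacity used 28/28.
1 item(s) taken whole; one partial (take 7/10 of B).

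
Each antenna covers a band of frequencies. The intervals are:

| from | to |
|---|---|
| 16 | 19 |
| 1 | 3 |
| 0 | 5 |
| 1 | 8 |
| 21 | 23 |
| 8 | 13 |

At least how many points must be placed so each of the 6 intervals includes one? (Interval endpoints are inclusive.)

By right end: [1,3]  [0,5]  [1,8]  [8,13]  [16,19]  [21,23]
[1,3] uncovered → point at 3; [8,13] uncovered → point at 13; [16,19] uncovered → point at 19; [21,23] uncovered → point at 23.
Points: 3, 13, 19, 23 (4 total).

4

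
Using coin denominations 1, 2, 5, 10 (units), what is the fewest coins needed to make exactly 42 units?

42 − 4×10→2 − 1×2→0
Total coins = 4 + 1 = 5

5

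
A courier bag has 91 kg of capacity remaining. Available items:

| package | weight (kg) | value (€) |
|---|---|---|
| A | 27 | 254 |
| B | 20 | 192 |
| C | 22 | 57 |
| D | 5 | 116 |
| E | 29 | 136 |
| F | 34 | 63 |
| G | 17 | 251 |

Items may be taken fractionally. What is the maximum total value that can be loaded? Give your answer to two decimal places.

Greedy by value/weight ratio, highest first.
Ratios (sorted): D 23.20, G 14.76, B 9.60, A 9.41, E 4.69, C 2.59, F 1.85
take D (5 @ 116); take G (17 @ 251); take B (20 @ 192); take A (27 @ 254); take 22/29 of E → 103.17. Capacity used 91/91.
Total value = 916.17

916.17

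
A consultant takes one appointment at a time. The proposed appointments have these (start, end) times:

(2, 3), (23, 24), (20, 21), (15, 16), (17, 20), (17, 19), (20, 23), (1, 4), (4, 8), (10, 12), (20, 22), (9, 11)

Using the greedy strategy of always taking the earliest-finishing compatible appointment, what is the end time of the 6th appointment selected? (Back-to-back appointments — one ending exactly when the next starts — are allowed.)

By end time: (2,3), (1,4), (4,8), (9,11), (10,12), (15,16), (17,19), (17,20), (20,21), (20,22), (20,23), (23,24).
Pick (2,3); next start ≥ 3 → (4,8); next start ≥ 8 → (9,11); next start ≥ 11 → (15,16); next start ≥ 16 → (17,19); next start ≥ 19 → (20,21); next start ≥ 21 → (23,24).
Selected: (2,3) (4,8) (9,11) (15,16) (17,19) (20,21) (23,24)

21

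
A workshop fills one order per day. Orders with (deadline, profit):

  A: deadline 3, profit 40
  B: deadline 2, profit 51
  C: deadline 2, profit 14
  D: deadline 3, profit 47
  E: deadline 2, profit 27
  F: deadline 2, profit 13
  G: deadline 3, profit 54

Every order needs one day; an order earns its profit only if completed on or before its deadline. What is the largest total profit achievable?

152

Take jobs in profit order; each goes to the latest open slot no later than its deadline.
Profit order: G=54 B=51 D=47 A=40 E=27 C=14 F=13
Assign: G→slot 3, B→slot 2, D→slot 1, A skipped, E skipped, C skipped, F skipped.
Slots: [1:D] [2:B] [3:G]
Profit = 47 + 51 + 54 = 152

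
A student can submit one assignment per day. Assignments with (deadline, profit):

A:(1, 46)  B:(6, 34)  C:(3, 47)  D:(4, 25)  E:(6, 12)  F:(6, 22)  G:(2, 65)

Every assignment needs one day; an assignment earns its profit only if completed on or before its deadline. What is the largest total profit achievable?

239

Profit order: G=65 C=47 A=46 B=34 D=25 F=22 E=12
Assign: G→slot 2, C→slot 3, A→slot 1, B→slot 6, D→slot 4, F→slot 5, E skipped.
Slots: [1:A] [2:G] [3:C] [4:D] [5:F] [6:B]
Profit = 46 + 65 + 47 + 25 + 22 + 34 = 239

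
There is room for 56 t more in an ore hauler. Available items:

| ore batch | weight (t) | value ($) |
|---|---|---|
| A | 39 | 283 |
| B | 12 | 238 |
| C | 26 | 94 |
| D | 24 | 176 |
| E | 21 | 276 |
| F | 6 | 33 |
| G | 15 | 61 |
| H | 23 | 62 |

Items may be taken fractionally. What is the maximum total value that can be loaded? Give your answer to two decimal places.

682.67

Order: B (238/12=19.83) > E (276/21=13.14) > D (176/24=7.33) > A (283/39=7.26) > F (33/6=5.50) > G (61/15=4.07) > C (94/26=3.62) > H (62/23=2.70)
Fill: take B (12 @ 238) → take E (21 @ 276) → take 23/24 of D → 168.67; 56/56 used.
Total value = 682.67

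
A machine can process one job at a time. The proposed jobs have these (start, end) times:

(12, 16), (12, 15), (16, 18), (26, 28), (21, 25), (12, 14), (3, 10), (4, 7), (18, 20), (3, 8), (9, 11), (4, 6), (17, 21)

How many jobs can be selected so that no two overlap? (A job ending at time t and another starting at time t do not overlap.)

Greedy by earliest finish: after sorting by end time, pick each interval compatible with the last pick.
By end time: (4,6), (4,7), (3,8), (3,10), (9,11), (12,14), (12,15), (12,16), (16,18), (18,20), (17,21), (21,25), (26,28).
Pick (4,6); next start ≥ 6 → (9,11); next start ≥ 11 → (12,14); next start ≥ 14 → (16,18); next start ≥ 18 → (18,20); next start ≥ 20 → (21,25); next start ≥ 25 → (26,28).
Selected 7 jobs.

7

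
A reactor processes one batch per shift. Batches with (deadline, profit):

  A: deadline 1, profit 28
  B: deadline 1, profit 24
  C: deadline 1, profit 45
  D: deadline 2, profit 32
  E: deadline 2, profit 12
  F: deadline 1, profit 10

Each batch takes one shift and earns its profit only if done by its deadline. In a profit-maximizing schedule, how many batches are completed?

2

Take jobs in profit order; each goes to the latest open slot no later than its deadline.
Profit order: C=45 D=32 A=28 B=24 E=12 F=10
Assign: C→slot 1, D→slot 2, A skipped, B skipped, E skipped, F skipped.
Slots: [1:C] [2:D]
2 of 6 scheduled.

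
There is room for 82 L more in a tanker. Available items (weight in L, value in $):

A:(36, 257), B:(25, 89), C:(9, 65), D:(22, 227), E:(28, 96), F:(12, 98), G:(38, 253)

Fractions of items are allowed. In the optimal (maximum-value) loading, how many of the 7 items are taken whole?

Sort by value per unit weight and fill in that order.
Ratios (sorted): D 10.32, F 8.17, C 7.22, A 7.14, G 6.66, B 3.56, E 3.43
take D (22 @ 227); take F (12 @ 98); take C (9 @ 65); take A (36 @ 257); take 3/38 of G → 19.97. Capacity used 82/82.
4 item(s) taken whole; one partial (take 3/38 of G).

4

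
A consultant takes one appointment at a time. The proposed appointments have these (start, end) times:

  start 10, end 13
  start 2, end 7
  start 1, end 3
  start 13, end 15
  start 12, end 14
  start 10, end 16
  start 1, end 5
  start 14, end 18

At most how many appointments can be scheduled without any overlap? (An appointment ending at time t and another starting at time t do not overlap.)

3

Sort by end time and greedily take each interval whose start is ≥ the last chosen end.
Sorted by end: (1,3)  (1,5)  (2,7)  (10,13)  (12,14)  (13,15)  (10,16)  (14,18)
take (1,3); skip (1,5); take (10,13); take (13,15); skip (14,18).
Selected 3 appointments.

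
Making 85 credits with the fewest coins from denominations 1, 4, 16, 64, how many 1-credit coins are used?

1

85 = 1×64 + 1×16 + 1×4 + 1×1
Count of 1: 1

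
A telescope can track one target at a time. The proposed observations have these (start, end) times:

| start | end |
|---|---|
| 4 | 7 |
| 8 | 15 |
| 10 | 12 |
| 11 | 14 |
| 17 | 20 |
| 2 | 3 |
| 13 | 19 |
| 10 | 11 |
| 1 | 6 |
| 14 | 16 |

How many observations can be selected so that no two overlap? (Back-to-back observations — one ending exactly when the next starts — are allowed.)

Greedy by earliest finish: after sorting by end time, pick each interval compatible with the last pick.
By end time: (2,3), (1,6), (4,7), (10,11), (10,12), (11,14), (8,15), (14,16), (13,19), (17,20).
Pick (2,3); next start ≥ 3 → (4,7); next start ≥ 7 → (10,11); next start ≥ 11 → (11,14); next start ≥ 14 → (14,16); next start ≥ 16 → (17,20).
Selected 6 observations.

6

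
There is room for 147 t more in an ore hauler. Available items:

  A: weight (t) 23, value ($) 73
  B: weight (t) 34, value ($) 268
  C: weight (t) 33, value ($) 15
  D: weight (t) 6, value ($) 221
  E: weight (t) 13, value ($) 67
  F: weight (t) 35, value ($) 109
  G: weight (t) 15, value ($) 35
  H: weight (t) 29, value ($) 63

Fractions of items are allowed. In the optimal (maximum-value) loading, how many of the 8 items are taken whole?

Greedy by value/weight ratio, highest first.
Ratios (sorted): D 36.83, B 7.88, E 5.15, A 3.17, F 3.11, G 2.33, H 2.17, C 0.45
take D (6 @ 221); take B (34 @ 268); take E (13 @ 67); take A (23 @ 73); take F (35 @ 109); take G (15 @ 35); take 21/29 of H → 45.62. Capacity used 147/147.
6 item(s) taken whole; one partial (take 21/29 of H).

6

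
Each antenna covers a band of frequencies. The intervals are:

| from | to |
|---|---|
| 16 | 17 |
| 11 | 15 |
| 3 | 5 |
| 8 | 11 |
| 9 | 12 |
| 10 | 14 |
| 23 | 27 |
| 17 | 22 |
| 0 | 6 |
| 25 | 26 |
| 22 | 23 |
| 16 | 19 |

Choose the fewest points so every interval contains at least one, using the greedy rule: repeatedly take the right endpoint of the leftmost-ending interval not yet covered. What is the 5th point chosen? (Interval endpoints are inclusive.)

26

Sort by right endpoint; whenever an interval is uncovered, place a point at its right end.
Sorted: [3,5] [0,6] [8,11] [9,12] [10,14] [11,15] [16,17] [16,19] [17,22] [22,23] [25,26] [23,27]
{[3,5],[0,6]} hit by 5; {[8,11],[9,12],[10,14],[11,15]} hit by 11; {[16,17],[16,19],[17,22]} hit by 17; {[22,23]} hit by 23; {[25,26],[23,27]} hit by 26.
Points: 5, 11, 17, 23, 26 (5 total).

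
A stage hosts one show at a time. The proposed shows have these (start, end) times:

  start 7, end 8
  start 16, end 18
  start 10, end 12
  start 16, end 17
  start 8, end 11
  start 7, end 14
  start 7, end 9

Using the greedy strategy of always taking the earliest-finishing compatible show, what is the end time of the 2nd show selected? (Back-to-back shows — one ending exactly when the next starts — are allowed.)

11

Sort by end time and greedily take each interval whose start is ≥ the last chosen end.
By end time: (7,8), (7,9), (8,11), (10,12), (7,14), (16,17), (16,18).
Pick (7,8); next start ≥ 8 → (8,11); next start ≥ 11 → (16,17).
Selected: (7,8) (8,11) (16,17)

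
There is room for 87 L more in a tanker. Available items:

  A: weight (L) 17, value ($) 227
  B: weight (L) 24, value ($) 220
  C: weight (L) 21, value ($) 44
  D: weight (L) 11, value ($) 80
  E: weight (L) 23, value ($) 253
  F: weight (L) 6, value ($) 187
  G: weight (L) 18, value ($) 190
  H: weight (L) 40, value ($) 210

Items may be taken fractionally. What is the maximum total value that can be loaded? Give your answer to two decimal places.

1067.83

Ratios (sorted): F 31.17, A 13.35, E 11.00, G 10.56, B 9.17, D 7.27, H 5.25, C 2.10
take F (6 @ 187); take A (17 @ 227); take E (23 @ 253); take G (18 @ 190); take 23/24 of B → 210.83. Capacity used 87/87.
Total value = 1067.83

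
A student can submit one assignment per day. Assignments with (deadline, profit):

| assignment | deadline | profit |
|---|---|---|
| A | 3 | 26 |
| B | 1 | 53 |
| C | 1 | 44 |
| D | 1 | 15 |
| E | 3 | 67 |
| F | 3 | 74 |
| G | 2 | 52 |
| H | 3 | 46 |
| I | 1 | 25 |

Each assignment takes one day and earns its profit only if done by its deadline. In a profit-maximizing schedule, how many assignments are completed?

Profit order: F=74 E=67 B=53 G=52 H=46 C=44 A=26 I=25 D=15
Assign: F→slot 3, E→slot 2, B→slot 1, G skipped, H skipped, C skipped, A skipped, I skipped, D skipped.
Slots: [1:B] [2:E] [3:F]
3 of 9 scheduled.

3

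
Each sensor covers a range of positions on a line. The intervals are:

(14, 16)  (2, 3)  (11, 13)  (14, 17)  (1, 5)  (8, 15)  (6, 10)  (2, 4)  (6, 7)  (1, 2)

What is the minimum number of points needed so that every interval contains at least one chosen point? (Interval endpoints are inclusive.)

4

Process intervals by earliest right end; each time one isn't hit yet, stab at its right endpoint.
Sorted: [1,2] [2,3] [2,4] [1,5] [6,7] [6,10] [11,13] [8,15] [14,16] [14,17]
{[1,2],[2,3],[2,4],[1,5]} hit by 2; {[6,7],[6,10]} hit by 7; {[11,13],[8,15]} hit by 13; {[14,16],[14,17]} hit by 16.
Points: 2, 7, 13, 16 (4 total).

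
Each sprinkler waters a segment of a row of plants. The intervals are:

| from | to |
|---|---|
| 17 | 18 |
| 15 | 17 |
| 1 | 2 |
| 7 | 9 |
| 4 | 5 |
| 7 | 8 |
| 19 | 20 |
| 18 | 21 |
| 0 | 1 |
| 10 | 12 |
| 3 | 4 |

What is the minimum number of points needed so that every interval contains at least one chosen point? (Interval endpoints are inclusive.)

6

Sort by right endpoint; whenever an interval is uncovered, place a point at its right end.
By right end: [0,1]  [1,2]  [3,4]  [4,5]  [7,8]  [7,9]  [10,12]  [15,17]  [17,18]  [19,20]  [18,21]
[0,1] uncovered → point at 1; [3,4] uncovered → point at 4; [7,8] uncovered → point at 8; [10,12] uncovered → point at 12; [15,17] uncovered → point at 17; [19,20] uncovered → point at 20.
Points: 1, 4, 8, 12, 17, 20 (6 total).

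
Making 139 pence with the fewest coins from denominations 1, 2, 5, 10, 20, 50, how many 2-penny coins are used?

2

Use the largest denomination that fits, subtract, and repeat.
139 = 2×50 + 1×20 + 1×10 + 1×5 + 2×2
Count of 2: 2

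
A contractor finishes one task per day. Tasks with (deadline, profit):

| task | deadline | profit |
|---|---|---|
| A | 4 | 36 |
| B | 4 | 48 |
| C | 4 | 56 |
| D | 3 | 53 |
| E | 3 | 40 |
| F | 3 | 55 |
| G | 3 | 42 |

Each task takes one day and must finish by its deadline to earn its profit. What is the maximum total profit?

Profit order: C=56 F=55 D=53 B=48 G=42 E=40 A=36
Assign: C→slot 4, F→slot 3, D→slot 2, B→slot 1, G skipped, E skipped, A skipped.
Slots: [1:B] [2:D] [3:F] [4:C]
Profit = 48 + 53 + 55 + 56 = 212

212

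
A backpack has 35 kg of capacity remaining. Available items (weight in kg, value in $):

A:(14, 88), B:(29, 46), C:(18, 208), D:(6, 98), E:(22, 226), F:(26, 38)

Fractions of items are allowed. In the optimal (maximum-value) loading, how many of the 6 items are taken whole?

Sort by value per unit weight and fill in that order.
Order: D (98/6=16.33) > C (208/18=11.56) > E (226/22=10.27) > A (88/14=6.29) > B (46/29=1.59) > F (38/26=1.46)
Fill: take D (6 @ 98) → take C (18 @ 208) → take 11/22 of E → 113.00; 35/35 used.
2 item(s) taken whole; one partial (take 11/22 of E).

2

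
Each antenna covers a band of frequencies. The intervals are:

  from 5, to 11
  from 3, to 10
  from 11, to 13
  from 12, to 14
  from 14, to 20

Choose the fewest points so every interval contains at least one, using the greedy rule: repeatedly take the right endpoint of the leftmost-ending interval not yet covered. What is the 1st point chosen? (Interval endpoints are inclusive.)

10

By right end: [3,10]  [5,11]  [11,13]  [12,14]  [14,20]
[3,10] uncovered → point at 10; [11,13] uncovered → point at 13; [14,20] uncovered → point at 20.
Points: 10, 13, 20 (3 total).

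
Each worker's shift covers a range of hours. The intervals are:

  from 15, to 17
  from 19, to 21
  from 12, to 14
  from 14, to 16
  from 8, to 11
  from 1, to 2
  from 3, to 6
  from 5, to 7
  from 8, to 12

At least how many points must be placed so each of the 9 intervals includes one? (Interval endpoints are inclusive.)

6

Process intervals by earliest right end; each time one isn't hit yet, stab at its right endpoint.
By right end: [1,2]  [3,6]  [5,7]  [8,11]  [8,12]  [12,14]  [14,16]  [15,17]  [19,21]
[1,2] uncovered → point at 2; [3,6] uncovered → point at 6; [8,11] uncovered → point at 11; [12,14] uncovered → point at 14; [15,17] uncovered → point at 17; [19,21] uncovered → point at 21.
Points: 2, 6, 11, 14, 17, 21 (6 total).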